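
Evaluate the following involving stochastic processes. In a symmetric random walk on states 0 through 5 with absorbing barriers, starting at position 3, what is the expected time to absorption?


For symmetric RW on 0,...,N with absorbing barriers, E(i) = i*(N-i)
E(3) = 3 * 2 = 6

6


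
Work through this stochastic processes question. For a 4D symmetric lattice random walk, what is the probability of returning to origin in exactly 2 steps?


P(return in 2 steps) = P(reverse first step) = 1/(2d)
= 1/8
= 0.1250

0.1250


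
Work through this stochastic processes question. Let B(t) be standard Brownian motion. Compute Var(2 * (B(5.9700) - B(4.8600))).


Var(alpha*(B(t)-B(s))) = alpha^2 * (t-s)
= 2^2 * (5.9700 - 4.8600)
= 4 * 1.1100
= 4.4400

4.4400


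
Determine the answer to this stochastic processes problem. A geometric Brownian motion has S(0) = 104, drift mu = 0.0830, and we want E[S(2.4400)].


E[S(t)] = S(0) * exp(mu * t)
= 104 * exp(0.0830 * 2.4400)
= 104 * 1.2245
= 127.3464

127.3464


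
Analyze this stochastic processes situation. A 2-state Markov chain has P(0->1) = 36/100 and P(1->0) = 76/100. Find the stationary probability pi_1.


Stationary distribution: pi_0 = p10/(p01+p10), pi_1 = p01/(p01+p10)
p01 = 0.3600, p10 = 0.7600
pi_1 = 0.3214

0.3214


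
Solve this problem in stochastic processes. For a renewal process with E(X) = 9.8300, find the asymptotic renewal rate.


Long-run renewal rate = 1/E(X)
= 1/9.8300
= 0.1017

0.1017


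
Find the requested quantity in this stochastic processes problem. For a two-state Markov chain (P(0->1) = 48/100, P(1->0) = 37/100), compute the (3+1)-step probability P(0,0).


P^4 = P^3 * P^1
Computing via matrix multiplication of the transition matrix.
Entry (0,0) of P^4 = 0.4356

0.4356


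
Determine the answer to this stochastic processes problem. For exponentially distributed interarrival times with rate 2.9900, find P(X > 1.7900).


P(X > t) = exp(-lambda * t)
= exp(-2.9900 * 1.7900)
= exp(-5.3521) = 0.0047

0.0047


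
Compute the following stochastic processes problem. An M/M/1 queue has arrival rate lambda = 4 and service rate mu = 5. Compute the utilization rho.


rho = lambda/mu
= 4/5
= 0.8000

0.8000


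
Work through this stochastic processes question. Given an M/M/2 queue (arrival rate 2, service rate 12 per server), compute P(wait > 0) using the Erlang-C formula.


a = lambda/mu = 0.1667
rho = a/c = 0.0833
Erlang-C formula applied:
C(c,a) = 0.0128

0.0128


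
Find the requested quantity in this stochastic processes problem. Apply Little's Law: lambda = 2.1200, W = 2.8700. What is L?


Little's Law: L = lambda * W
= 2.1200 * 2.8700
= 6.0844

6.0844


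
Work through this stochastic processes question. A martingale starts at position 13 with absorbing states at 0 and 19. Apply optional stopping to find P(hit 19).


By optional stopping theorem: E(M at tau) = M(0) = 13
P(hit 19)*19 + P(hit 0)*0 = 13
P(hit 19) = (13 - 0)/(19 - 0) = 13/19 = 0.6842

0.6842


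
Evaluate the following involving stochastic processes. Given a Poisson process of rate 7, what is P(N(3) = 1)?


P(N(t)=k) = (lambda*t)^k * exp(-lambda*t) / k!
lambda*t = 21
= 21^1 * exp(-21) / 1!
= 21 * 7.5826e-10 / 1
= 1.5923e-08

1.5923e-08


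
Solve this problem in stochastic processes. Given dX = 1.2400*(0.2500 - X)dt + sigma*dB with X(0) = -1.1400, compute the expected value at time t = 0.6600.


E[X(t)] = mu + (X(0) - mu)*exp(-theta*t)
= 0.2500 + (-1.1400 - 0.2500)*exp(-1.2400*0.6600)
= 0.2500 + -1.3900 * 0.4411
= -0.3632

-0.3632


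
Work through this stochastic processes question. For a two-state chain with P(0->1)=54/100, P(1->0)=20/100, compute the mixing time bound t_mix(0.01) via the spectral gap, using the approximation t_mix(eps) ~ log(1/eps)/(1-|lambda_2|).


lambda_2 = |1 - p01 - p10| = |1 - 0.5400 - 0.2000| = 0.2600
t_mix ~ log(1/eps)/(1 - |lambda_2|)
= log(100)/(1 - 0.2600) = 4.6052/0.7400
= 6.2232

6.2232


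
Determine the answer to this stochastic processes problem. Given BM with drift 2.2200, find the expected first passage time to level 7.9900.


Expected first passage time = a/mu
= 7.9900/2.2200
= 3.5991

3.5991


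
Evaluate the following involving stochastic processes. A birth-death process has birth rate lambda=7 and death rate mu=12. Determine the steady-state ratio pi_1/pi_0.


For birth-death process, pi_n/pi_0 = (lambda/mu)^n
= (7/12)^1
= 0.5833

0.5833


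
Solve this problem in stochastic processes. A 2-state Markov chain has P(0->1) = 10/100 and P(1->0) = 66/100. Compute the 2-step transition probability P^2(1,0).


Computing P^2 by matrix multiplication.
P = [[0.9000, 0.1000], [0.6600, 0.3400]]
After raising P to the power 2:
P^2(1,0) = 0.8184

0.8184


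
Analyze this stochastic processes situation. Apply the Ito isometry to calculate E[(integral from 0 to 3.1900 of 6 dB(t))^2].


By Ito isometry: E[(int f dB)^2] = int f^2 dt
= 6^2 * 3.1900
= 36 * 3.1900 = 114.8400

114.8400


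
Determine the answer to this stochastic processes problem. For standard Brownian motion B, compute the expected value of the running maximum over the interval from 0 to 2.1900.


E(max B(s)) = sqrt(2t/pi)
= sqrt(2*2.1900/pi)
= sqrt(1.3942)
= 1.1808

1.1808


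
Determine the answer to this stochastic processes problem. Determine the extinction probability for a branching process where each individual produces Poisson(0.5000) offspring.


Since mu = 0.5000 <= 1, extinction probability = 1.

1.0000


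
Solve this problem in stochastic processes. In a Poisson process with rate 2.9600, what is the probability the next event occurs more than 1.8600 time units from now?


P(X > t) = exp(-lambda * t)
= exp(-2.9600 * 1.8600)
= exp(-5.5056) = 0.0041

0.0041


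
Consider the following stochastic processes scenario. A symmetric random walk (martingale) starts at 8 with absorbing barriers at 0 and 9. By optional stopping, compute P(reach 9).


By optional stopping theorem: E(M at tau) = M(0) = 8
P(hit 9)*9 + P(hit 0)*0 = 8
P(hit 9) = (8 - 0)/(9 - 0) = 8/9 = 0.8889

0.8889


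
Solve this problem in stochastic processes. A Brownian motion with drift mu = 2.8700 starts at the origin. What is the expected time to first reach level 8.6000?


Expected first passage time = a/mu
= 8.6000/2.8700
= 2.9965

2.9965


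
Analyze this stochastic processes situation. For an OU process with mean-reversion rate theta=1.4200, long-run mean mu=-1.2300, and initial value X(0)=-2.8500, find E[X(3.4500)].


E[X(t)] = mu + (X(0) - mu)*exp(-theta*t)
= -1.2300 + (-2.8500 - -1.2300)*exp(-1.4200*3.4500)
= -1.2300 + -1.6200 * 0.0075
= -1.2421

-1.2421


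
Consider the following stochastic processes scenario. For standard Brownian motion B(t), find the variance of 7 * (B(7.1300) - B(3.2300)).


Var(alpha*(B(t)-B(s))) = alpha^2 * (t-s)
= 7^2 * (7.1300 - 3.2300)
= 49 * 3.9000
= 191.1000

191.1000


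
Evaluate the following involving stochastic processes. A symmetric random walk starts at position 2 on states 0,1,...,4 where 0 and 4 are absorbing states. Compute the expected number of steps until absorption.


For symmetric RW on 0,...,N with absorbing barriers, E(i) = i*(N-i)
E(2) = 2 * 2 = 4

4


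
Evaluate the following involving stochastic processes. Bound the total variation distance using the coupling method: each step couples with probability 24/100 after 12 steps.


TV distance bound <= (1-delta)^n
= (1 - 0.2400)^12
= 0.7600^12
= 0.0371

0.0371


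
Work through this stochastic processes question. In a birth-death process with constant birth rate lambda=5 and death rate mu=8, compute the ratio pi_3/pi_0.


For birth-death process, pi_n/pi_0 = (lambda/mu)^n
= (5/8)^3
= 0.2441

0.2441


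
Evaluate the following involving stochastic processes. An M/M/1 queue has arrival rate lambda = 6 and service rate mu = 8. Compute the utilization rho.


rho = lambda/mu
= 6/8
= 0.7500

0.7500


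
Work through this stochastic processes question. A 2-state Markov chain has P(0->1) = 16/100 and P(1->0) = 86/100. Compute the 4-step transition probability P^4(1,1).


Computing P^4 by matrix multiplication.
P = [[0.8400, 0.1600], [0.8600, 0.1400]]
After raising P to the power 4:
P^4(1,1) = 0.1569

0.1569


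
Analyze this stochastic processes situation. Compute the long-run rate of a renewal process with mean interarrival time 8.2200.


Long-run renewal rate = 1/E(X)
= 1/8.2200
= 0.1217

0.1217


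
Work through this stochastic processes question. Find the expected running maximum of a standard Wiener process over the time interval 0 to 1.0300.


E(max B(s)) = sqrt(2t/pi)
= sqrt(2*1.0300/pi)
= sqrt(0.6557)
= 0.8098

0.8098


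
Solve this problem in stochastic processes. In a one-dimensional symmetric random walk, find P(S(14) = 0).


P(S(14) = 0) = C(14,7) / 4^7
= 3432 / 16384
= 0.2095

0.2095


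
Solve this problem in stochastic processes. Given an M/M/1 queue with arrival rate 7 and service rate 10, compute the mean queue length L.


rho = 7/10 = 0.7000
L = rho/(1-rho)
= 0.7000/0.3000
= 2.3333

2.3333


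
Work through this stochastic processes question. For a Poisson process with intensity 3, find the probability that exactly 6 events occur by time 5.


P(N(t)=k) = (lambda*t)^k * exp(-lambda*t) / k!
lambda*t = 15
= 15^6 * exp(-15) / 6!
= 11390625 * 3.0590e-07 / 720
= 0.0048

0.0048


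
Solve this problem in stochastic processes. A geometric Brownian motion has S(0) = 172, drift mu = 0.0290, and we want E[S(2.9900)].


E[S(t)] = S(0) * exp(mu * t)
= 172 * exp(0.0290 * 2.9900)
= 172 * 1.0906
= 187.5798

187.5798


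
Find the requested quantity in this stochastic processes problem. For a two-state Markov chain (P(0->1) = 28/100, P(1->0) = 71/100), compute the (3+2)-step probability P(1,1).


P^5 = P^3 * P^2
Computing via matrix multiplication of the transition matrix.
Entry (1,1) of P^5 = 0.2828

0.2828


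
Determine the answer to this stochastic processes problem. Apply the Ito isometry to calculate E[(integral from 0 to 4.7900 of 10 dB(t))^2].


By Ito isometry: E[(int f dB)^2] = int f^2 dt
= 10^2 * 4.7900
= 100 * 4.7900 = 479.0000

479.0000


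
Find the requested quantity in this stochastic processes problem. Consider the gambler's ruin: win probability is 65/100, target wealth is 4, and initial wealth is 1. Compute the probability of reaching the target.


Gambler's ruin formula:
r = q/p = 0.3500/0.6500 = 0.5385
P(win) = (1 - r^i)/(1 - r^N)
= (1 - 0.5385^1)/(1 - 0.5385^4)
= 0.5039

0.5039


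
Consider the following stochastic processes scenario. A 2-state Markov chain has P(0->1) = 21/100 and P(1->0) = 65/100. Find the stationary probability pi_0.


Stationary distribution: pi_0 = p10/(p01+p10), pi_1 = p01/(p01+p10)
p01 = 0.2100, p10 = 0.6500
pi_0 = 0.7558

0.7558


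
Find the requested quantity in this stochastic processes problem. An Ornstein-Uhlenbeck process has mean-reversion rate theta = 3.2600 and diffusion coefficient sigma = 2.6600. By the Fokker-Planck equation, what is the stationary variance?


Stationary variance = sigma^2 / (2*theta)
= 2.6600^2 / (2*3.2600)
= 7.0756 / 6.5200
= 1.0852

1.0852


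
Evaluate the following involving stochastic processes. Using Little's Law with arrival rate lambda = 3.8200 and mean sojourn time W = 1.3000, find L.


Little's Law: L = lambda * W
= 3.8200 * 1.3000
= 4.9660

4.9660


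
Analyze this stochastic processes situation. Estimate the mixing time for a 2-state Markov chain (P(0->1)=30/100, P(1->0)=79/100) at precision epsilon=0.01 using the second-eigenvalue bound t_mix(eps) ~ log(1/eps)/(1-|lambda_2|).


lambda_2 = |1 - p01 - p10| = |1 - 0.3000 - 0.7900| = 0.0900
t_mix ~ log(1/eps)/(1 - |lambda_2|)
= log(100)/(1 - 0.0900) = 4.6052/0.9100
= 5.0606

5.0606


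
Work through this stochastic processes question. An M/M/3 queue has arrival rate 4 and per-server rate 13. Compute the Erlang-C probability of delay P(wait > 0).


a = lambda/mu = 0.3077
rho = a/c = 0.1026
Erlang-C formula applied:
C(c,a) = 0.0040

0.0040


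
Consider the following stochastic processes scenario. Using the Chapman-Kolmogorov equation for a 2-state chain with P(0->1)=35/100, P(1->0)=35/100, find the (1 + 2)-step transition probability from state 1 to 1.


P^3 = P^1 * P^2
Computing via matrix multiplication of the transition matrix.
Entry (1,1) of P^3 = 0.5135

0.5135


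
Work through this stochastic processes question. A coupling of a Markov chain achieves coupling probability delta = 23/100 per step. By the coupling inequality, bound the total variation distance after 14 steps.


TV distance bound <= (1-delta)^n
= (1 - 0.2300)^14
= 0.7700^14
= 0.0258

0.0258


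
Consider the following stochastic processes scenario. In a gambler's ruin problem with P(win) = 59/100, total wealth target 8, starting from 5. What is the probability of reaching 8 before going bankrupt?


Gambler's ruin formula:
r = q/p = 0.4100/0.5900 = 0.6949
P(win) = (1 - r^i)/(1 - r^N)
= (1 - 0.6949^5)/(1 - 0.6949^8)
= 0.8861

0.8861


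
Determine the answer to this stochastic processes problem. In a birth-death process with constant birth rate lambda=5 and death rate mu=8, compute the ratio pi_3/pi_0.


For birth-death process, pi_n/pi_0 = (lambda/mu)^n
= (5/8)^3
= 0.2441

0.2441


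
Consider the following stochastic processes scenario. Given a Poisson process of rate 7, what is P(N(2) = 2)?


P(N(t)=k) = (lambda*t)^k * exp(-lambda*t) / k!
lambda*t = 14
= 14^2 * exp(-14) / 2!
= 196 * 8.3153e-07 / 2
= 8.1490e-05

8.1490e-05


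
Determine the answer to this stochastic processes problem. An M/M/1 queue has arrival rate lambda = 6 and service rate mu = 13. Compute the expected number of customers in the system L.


rho = 6/13 = 0.4615
L = rho/(1-rho)
= 0.4615/0.5385
= 0.8571

0.8571


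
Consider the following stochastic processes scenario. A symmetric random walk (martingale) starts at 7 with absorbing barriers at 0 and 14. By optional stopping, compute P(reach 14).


By optional stopping theorem: E(M at tau) = M(0) = 7
P(hit 14)*14 + P(hit 0)*0 = 7
P(hit 14) = (7 - 0)/(14 - 0) = 1/2 = 0.5000

0.5000


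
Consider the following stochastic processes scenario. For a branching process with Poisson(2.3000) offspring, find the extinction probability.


Since mu = 2.3000 > 1, extinction prob q < 1.
Solve s = exp(mu*(s-1)) iteratively.
q = 0.1376

0.1376


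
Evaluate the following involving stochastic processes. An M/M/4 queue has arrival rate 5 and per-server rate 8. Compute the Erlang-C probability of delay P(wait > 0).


a = lambda/mu = 0.6250
rho = a/c = 0.1562
Erlang-C formula applied:
C(c,a) = 0.0040

0.0040


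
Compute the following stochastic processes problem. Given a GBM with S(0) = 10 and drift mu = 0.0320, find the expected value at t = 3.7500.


E[S(t)] = S(0) * exp(mu * t)
= 10 * exp(0.0320 * 3.7500)
= 10 * 1.1275
= 11.2750

11.2750


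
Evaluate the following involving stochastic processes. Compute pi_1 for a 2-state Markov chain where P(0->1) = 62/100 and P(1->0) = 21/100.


Stationary distribution: pi_0 = p10/(p01+p10), pi_1 = p01/(p01+p10)
p01 = 0.6200, p10 = 0.2100
pi_1 = 0.7470

0.7470


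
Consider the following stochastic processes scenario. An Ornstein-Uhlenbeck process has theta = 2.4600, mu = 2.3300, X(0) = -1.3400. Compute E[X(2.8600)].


E[X(t)] = mu + (X(0) - mu)*exp(-theta*t)
= 2.3300 + (-1.3400 - 2.3300)*exp(-2.4600*2.8600)
= 2.3300 + -3.6700 * 8.7999e-04
= 2.3268

2.3268


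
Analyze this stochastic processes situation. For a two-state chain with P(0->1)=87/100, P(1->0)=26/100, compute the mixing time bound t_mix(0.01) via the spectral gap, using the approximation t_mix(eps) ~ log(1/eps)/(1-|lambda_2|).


lambda_2 = |1 - p01 - p10| = |1 - 0.8700 - 0.2600| = 0.1300
t_mix ~ log(1/eps)/(1 - |lambda_2|)
= log(100)/(1 - 0.1300) = 4.6052/0.8700
= 5.2933

5.2933


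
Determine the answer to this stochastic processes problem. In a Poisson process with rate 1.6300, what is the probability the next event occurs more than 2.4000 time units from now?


P(X > t) = exp(-lambda * t)
= exp(-1.6300 * 2.4000)
= exp(-3.9120) = 0.0200

0.0200


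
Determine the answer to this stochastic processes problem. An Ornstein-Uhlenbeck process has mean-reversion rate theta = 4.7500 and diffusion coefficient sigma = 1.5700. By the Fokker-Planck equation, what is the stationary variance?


Stationary variance = sigma^2 / (2*theta)
= 1.5700^2 / (2*4.7500)
= 2.4649 / 9.5000
= 0.2595

0.2595


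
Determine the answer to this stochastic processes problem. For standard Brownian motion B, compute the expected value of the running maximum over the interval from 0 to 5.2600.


E(max B(s)) = sqrt(2t/pi)
= sqrt(2*5.2600/pi)
= sqrt(3.3486)
= 1.8299

1.8299


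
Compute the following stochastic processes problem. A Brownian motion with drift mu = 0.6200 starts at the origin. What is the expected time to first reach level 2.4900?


Expected first passage time = a/mu
= 2.4900/0.6200
= 4.0161

4.0161


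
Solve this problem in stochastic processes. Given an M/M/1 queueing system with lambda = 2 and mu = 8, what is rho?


rho = lambda/mu
= 2/8
= 0.2500

0.2500


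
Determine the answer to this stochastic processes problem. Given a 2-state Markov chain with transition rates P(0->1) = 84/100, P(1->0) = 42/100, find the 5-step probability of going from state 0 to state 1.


Computing P^5 by matrix multiplication.
P = [[0.1600, 0.8400], [0.4200, 0.5800]]
After raising P to the power 5:
P^5(0,1) = 0.6675

0.6675


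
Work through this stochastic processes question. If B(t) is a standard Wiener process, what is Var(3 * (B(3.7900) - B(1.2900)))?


Var(alpha*(B(t)-B(s))) = alpha^2 * (t-s)
= 3^2 * (3.7900 - 1.2900)
= 9 * 2.5000
= 22.5000

22.5000


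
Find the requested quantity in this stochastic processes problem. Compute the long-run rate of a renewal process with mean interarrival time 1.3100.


Long-run renewal rate = 1/E(X)
= 1/1.3100
= 0.7634

0.7634


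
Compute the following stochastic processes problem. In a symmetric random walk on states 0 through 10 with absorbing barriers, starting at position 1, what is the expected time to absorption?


For symmetric RW on 0,...,N with absorbing barriers, E(i) = i*(N-i)
E(1) = 1 * 9 = 9

9


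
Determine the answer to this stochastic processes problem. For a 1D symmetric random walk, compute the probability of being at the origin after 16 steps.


P(S(16) = 0) = C(16,8) / 4^8
= 12870 / 65536
= 0.1964

0.1964


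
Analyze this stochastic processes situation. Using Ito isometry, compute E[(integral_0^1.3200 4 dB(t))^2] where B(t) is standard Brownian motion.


By Ito isometry: E[(int f dB)^2] = int f^2 dt
= 4^2 * 1.3200
= 16 * 1.3200 = 21.1200

21.1200


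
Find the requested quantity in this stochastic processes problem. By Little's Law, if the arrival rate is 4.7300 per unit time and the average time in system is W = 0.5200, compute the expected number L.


Little's Law: L = lambda * W
= 4.7300 * 0.5200
= 2.4596

2.4596


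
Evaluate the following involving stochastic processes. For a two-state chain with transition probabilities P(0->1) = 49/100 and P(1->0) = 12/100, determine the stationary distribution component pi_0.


Stationary distribution: pi_0 = p10/(p01+p10), pi_1 = p01/(p01+p10)
p01 = 0.4900, p10 = 0.1200
pi_0 = 0.1967

0.1967


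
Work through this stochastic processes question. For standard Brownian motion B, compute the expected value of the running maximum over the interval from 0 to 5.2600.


E(max B(s)) = sqrt(2t/pi)
= sqrt(2*5.2600/pi)
= sqrt(3.3486)
= 1.8299

1.8299


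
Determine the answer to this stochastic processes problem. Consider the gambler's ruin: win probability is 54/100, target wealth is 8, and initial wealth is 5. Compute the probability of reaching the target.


Gambler's ruin formula:
r = q/p = 0.4600/0.5400 = 0.8519
P(win) = (1 - r^i)/(1 - r^N)
= (1 - 0.8519^5)/(1 - 0.8519^8)
= 0.7630

0.7630


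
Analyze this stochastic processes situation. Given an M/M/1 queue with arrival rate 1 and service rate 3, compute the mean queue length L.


rho = 1/3 = 0.3333
L = rho/(1-rho)
= 0.3333/0.6667
= 0.5000

0.5000


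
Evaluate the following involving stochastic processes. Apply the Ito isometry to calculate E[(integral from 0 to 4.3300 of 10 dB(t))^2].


By Ito isometry: E[(int f dB)^2] = int f^2 dt
= 10^2 * 4.3300
= 100 * 4.3300 = 433.0000

433.0000


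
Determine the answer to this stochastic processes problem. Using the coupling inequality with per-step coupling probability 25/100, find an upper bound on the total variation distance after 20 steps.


TV distance bound <= (1-delta)^n
= (1 - 0.2500)^20
= 0.7500^20
= 0.0032

0.0032


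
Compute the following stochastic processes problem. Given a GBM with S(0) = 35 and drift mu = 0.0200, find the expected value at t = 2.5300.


E[S(t)] = S(0) * exp(mu * t)
= 35 * exp(0.0200 * 2.5300)
= 35 * 1.0519
= 36.8166

36.8166


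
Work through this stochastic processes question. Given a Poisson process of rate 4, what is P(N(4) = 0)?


P(N(t)=k) = (lambda*t)^k * exp(-lambda*t) / k!
lambda*t = 16
= 16^0 * exp(-16) / 0!
= 1 * 1.1254e-07 / 1
= 1.1254e-07

1.1254e-07


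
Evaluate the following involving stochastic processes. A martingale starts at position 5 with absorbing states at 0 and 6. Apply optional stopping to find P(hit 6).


By optional stopping theorem: E(M at tau) = M(0) = 5
P(hit 6)*6 + P(hit 0)*0 = 5
P(hit 6) = (5 - 0)/(6 - 0) = 5/6 = 0.8333

0.8333


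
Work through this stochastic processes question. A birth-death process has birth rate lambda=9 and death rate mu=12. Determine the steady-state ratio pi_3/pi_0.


For birth-death process, pi_n/pi_0 = (lambda/mu)^n
= (9/12)^3
= 0.4219

0.4219


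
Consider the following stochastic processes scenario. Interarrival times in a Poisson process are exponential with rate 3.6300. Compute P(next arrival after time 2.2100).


P(X > t) = exp(-lambda * t)
= exp(-3.6300 * 2.2100)
= exp(-8.0223) = 3.2806e-04

3.2806e-04


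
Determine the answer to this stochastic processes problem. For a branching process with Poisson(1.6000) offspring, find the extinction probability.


Since mu = 1.6000 > 1, extinction prob q < 1.
Solve s = exp(mu*(s-1)) iteratively.
q = 0.3580

0.3580


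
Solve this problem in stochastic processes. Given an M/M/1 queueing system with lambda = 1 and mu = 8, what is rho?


rho = lambda/mu
= 1/8
= 0.1250

0.1250


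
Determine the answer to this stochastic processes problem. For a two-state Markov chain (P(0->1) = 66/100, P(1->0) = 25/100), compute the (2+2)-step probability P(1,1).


P^4 = P^2 * P^2
Computing via matrix multiplication of the transition matrix.
Entry (1,1) of P^4 = 0.7253

0.7253


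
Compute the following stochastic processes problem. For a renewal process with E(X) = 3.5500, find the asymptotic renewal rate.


Long-run renewal rate = 1/E(X)
= 1/3.5500
= 0.2817

0.2817


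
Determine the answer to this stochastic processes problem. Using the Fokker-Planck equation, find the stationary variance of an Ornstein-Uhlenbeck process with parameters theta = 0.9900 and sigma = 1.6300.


Stationary variance = sigma^2 / (2*theta)
= 1.6300^2 / (2*0.9900)
= 2.6569 / 1.9800
= 1.3419

1.3419


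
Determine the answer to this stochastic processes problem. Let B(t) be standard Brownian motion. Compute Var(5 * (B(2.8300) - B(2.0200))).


Var(alpha*(B(t)-B(s))) = alpha^2 * (t-s)
= 5^2 * (2.8300 - 2.0200)
= 25 * 0.8100
= 20.2500

20.2500


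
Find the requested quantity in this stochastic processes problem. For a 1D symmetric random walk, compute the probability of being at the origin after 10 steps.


P(S(10) = 0) = C(10,5) / 4^5
= 252 / 1024
= 0.2461

0.2461


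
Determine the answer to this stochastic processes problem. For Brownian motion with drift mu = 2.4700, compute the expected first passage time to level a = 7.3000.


Expected first passage time = a/mu
= 7.3000/2.4700
= 2.9555

2.9555


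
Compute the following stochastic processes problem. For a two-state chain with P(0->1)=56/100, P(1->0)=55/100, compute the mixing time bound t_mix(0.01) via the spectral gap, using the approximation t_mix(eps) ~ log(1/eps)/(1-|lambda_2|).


lambda_2 = |1 - p01 - p10| = |1 - 0.5600 - 0.5500| = 0.1100
t_mix ~ log(1/eps)/(1 - |lambda_2|)
= log(100)/(1 - 0.1100) = 4.6052/0.8900
= 5.1743

5.1743


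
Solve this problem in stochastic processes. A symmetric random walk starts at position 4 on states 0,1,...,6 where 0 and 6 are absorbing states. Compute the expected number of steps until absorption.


For symmetric RW on 0,...,N with absorbing barriers, E(i) = i*(N-i)
E(4) = 4 * 2 = 8

8


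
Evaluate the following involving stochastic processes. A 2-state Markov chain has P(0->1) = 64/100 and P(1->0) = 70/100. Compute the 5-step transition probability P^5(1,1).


Computing P^5 by matrix multiplication.
P = [[0.3600, 0.6400], [0.7000, 0.3000]]
After raising P to the power 5:
P^5(1,1) = 0.4752

0.4752


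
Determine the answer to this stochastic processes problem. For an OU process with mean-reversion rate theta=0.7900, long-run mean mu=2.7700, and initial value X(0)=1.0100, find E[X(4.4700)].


E[X(t)] = mu + (X(0) - mu)*exp(-theta*t)
= 2.7700 + (1.0100 - 2.7700)*exp(-0.7900*4.4700)
= 2.7700 + -1.7600 * 0.0293
= 2.7185

2.7185


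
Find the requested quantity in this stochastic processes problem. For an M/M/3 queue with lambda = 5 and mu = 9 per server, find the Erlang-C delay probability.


a = lambda/mu = 0.5556
rho = a/c = 0.1852
Erlang-C formula applied:
C(c,a) = 0.0201

0.0201


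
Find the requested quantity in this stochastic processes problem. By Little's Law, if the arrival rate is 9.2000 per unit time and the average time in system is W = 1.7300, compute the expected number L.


Little's Law: L = lambda * W
= 9.2000 * 1.7300
= 15.9160

15.9160


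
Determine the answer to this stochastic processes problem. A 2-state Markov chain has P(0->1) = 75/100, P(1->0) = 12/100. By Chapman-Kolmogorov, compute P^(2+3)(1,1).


P^5 = P^2 * P^3
Computing via matrix multiplication of the transition matrix.
Entry (1,1) of P^5 = 0.8621

0.8621


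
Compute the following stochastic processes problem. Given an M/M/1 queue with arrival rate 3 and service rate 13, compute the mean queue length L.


rho = 3/13 = 0.2308
L = rho/(1-rho)
= 0.2308/0.7692
= 0.3000

0.3000


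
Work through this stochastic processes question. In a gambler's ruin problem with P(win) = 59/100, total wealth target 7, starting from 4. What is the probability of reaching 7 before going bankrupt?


Gambler's ruin formula:
r = q/p = 0.4100/0.5900 = 0.6949
P(win) = (1 - r^i)/(1 - r^N)
= (1 - 0.6949^4)/(1 - 0.6949^7)
= 0.8319

0.8319


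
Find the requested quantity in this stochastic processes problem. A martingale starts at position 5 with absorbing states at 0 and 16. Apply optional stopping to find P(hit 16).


By optional stopping theorem: E(M at tau) = M(0) = 5
P(hit 16)*16 + P(hit 0)*0 = 5
P(hit 16) = (5 - 0)/(16 - 0) = 5/16 = 0.3125

0.3125


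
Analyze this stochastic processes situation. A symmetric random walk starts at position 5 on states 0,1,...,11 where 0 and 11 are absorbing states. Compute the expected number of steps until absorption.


For symmetric RW on 0,...,N with absorbing barriers, E(i) = i*(N-i)
E(5) = 5 * 6 = 30

30


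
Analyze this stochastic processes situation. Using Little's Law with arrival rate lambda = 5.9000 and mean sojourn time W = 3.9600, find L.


Little's Law: L = lambda * W
= 5.9000 * 3.9600
= 23.3640

23.3640


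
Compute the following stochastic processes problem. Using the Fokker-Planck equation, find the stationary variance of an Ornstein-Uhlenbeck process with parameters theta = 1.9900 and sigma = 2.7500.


Stationary variance = sigma^2 / (2*theta)
= 2.7500^2 / (2*1.9900)
= 7.5625 / 3.9800
= 1.9001

1.9001


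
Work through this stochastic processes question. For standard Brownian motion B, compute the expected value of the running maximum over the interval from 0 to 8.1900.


E(max B(s)) = sqrt(2t/pi)
= sqrt(2*8.1900/pi)
= sqrt(5.2139)
= 2.2834

2.2834


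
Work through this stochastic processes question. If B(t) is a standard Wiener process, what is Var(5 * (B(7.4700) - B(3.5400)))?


Var(alpha*(B(t)-B(s))) = alpha^2 * (t-s)
= 5^2 * (7.4700 - 3.5400)
= 25 * 3.9300
= 98.2500

98.2500


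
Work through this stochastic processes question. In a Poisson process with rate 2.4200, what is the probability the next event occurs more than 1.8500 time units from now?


P(X > t) = exp(-lambda * t)
= exp(-2.4200 * 1.8500)
= exp(-4.4770) = 0.0114

0.0114


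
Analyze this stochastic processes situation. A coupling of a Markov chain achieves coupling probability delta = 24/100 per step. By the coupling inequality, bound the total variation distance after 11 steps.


TV distance bound <= (1-delta)^n
= (1 - 0.2400)^11
= 0.7600^11
= 0.0489

0.0489


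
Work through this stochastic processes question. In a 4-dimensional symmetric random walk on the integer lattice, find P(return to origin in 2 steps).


P(return in 2 steps) = P(reverse first step) = 1/(2d)
= 1/8
= 0.1250

0.1250


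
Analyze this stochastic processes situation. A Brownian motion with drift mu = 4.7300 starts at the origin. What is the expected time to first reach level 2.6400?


Expected first passage time = a/mu
= 2.6400/4.7300
= 0.5581

0.5581


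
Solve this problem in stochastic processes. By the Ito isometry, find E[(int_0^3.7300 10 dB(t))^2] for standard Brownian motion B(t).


By Ito isometry: E[(int f dB)^2] = int f^2 dt
= 10^2 * 3.7300
= 100 * 3.7300 = 373.0000

373.0000


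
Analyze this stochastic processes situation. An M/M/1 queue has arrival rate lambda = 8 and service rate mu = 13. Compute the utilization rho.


rho = lambda/mu
= 8/13
= 0.6154

0.6154


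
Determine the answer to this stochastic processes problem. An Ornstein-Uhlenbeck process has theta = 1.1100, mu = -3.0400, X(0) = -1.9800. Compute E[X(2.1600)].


E[X(t)] = mu + (X(0) - mu)*exp(-theta*t)
= -3.0400 + (-1.9800 - -3.0400)*exp(-1.1100*2.1600)
= -3.0400 + 1.0600 * 0.0909
= -2.9436

-2.9436


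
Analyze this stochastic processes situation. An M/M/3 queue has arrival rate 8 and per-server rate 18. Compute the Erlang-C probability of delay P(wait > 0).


a = lambda/mu = 0.4444
rho = a/c = 0.1481
Erlang-C formula applied:
C(c,a) = 0.0110

0.0110


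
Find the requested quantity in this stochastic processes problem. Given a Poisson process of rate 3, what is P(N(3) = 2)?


P(N(t)=k) = (lambda*t)^k * exp(-lambda*t) / k!
lambda*t = 9
= 9^2 * exp(-9) / 2!
= 81 * 1.2341e-04 / 2
= 0.0050

0.0050


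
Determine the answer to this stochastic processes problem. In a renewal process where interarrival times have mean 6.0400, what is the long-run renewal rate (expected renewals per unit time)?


Long-run renewal rate = 1/E(X)
= 1/6.0400
= 0.1656

0.1656


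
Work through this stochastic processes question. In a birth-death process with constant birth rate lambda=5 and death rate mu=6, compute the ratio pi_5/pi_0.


For birth-death process, pi_n/pi_0 = (lambda/mu)^n
= (5/6)^5
= 0.4019

0.4019


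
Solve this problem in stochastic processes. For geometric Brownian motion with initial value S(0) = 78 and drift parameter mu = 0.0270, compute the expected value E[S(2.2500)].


E[S(t)] = S(0) * exp(mu * t)
= 78 * exp(0.0270 * 2.2500)
= 78 * 1.0626
= 82.8854

82.8854


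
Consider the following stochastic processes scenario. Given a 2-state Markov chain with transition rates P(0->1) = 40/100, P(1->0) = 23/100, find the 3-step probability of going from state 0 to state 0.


Computing P^3 by matrix multiplication.
P = [[0.6000, 0.4000], [0.2300, 0.7700]]
After raising P to the power 3:
P^3(0,0) = 0.3972

0.3972


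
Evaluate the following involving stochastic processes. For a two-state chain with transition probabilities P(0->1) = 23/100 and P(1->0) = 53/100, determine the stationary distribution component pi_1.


Stationary distribution: pi_0 = p10/(p01+p10), pi_1 = p01/(p01+p10)
p01 = 0.2300, p10 = 0.5300
pi_1 = 0.3026

0.3026


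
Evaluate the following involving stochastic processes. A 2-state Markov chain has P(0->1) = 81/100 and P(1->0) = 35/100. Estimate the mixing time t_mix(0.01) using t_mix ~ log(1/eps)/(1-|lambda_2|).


lambda_2 = |1 - p01 - p10| = |1 - 0.8100 - 0.3500| = 0.1600
t_mix ~ log(1/eps)/(1 - |lambda_2|)
= log(100)/(1 - 0.1600) = 4.6052/0.8400
= 5.4823

5.4823


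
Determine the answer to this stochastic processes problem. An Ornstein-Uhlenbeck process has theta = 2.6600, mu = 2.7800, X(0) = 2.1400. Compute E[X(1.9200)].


E[X(t)] = mu + (X(0) - mu)*exp(-theta*t)
= 2.7800 + (2.1400 - 2.7800)*exp(-2.6600*1.9200)
= 2.7800 + -0.6400 * 0.0061
= 2.7761

2.7761


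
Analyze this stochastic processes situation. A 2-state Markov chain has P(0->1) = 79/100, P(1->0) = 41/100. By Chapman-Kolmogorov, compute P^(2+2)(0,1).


P^4 = P^2 * P^2
Computing via matrix multiplication of the transition matrix.
Entry (0,1) of P^4 = 0.6573

0.6573


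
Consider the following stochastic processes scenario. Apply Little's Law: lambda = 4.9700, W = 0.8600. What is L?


Little's Law: L = lambda * W
= 4.9700 * 0.8600
= 4.2742

4.2742


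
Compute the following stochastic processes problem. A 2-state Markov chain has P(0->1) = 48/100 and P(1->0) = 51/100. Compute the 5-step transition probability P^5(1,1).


Computing P^5 by matrix multiplication.
P = [[0.5200, 0.4800], [0.5100, 0.4900]]
After raising P to the power 5:
P^5(1,1) = 0.4848

0.4848


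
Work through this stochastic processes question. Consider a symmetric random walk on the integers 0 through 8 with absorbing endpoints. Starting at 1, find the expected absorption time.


For symmetric RW on 0,...,N with absorbing barriers, E(i) = i*(N-i)
E(1) = 1 * 7 = 7

7


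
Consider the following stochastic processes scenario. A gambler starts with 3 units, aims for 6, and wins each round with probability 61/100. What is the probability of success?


Gambler's ruin formula:
r = q/p = 0.3900/0.6100 = 0.6393
P(win) = (1 - r^i)/(1 - r^N)
= (1 - 0.6393^3)/(1 - 0.6393^6)
= 0.7928

0.7928


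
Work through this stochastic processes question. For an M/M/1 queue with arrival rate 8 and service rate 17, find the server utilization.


rho = lambda/mu
= 8/17
= 0.4706

0.4706


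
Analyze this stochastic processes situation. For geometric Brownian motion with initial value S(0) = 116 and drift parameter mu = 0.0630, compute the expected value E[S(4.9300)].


E[S(t)] = S(0) * exp(mu * t)
= 116 * exp(0.0630 * 4.9300)
= 116 * 1.3642
= 158.2507

158.2507


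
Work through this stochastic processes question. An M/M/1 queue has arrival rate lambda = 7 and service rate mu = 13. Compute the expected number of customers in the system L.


rho = 7/13 = 0.5385
L = rho/(1-rho)
= 0.5385/0.4615
= 1.1667

1.1667


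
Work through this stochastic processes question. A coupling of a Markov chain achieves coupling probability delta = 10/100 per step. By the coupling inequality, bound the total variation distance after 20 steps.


TV distance bound <= (1-delta)^n
= (1 - 0.1000)^20
= 0.9000^20
= 0.1216

0.1216


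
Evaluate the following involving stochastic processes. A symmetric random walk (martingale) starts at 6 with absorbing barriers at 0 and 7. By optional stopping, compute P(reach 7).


By optional stopping theorem: E(M at tau) = M(0) = 6
P(hit 7)*7 + P(hit 0)*0 = 6
P(hit 7) = (6 - 0)/(7 - 0) = 6/7 = 0.8571

0.8571


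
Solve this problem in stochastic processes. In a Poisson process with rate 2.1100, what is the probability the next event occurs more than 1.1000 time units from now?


P(X > t) = exp(-lambda * t)
= exp(-2.1100 * 1.1000)
= exp(-2.3210) = 0.0982

0.0982


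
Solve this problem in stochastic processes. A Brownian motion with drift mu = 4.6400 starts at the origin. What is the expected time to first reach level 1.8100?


Expected first passage time = a/mu
= 1.8100/4.6400
= 0.3901

0.3901


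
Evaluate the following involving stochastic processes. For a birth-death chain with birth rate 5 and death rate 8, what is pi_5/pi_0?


For birth-death process, pi_n/pi_0 = (lambda/mu)^n
= (5/8)^5
= 0.0954

0.0954


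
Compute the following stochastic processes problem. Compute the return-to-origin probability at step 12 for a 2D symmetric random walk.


P = C(12,6)^2 / 4^12
= 924^2 / 16777216
= 853776 / 16777216
= 0.0509

0.0509


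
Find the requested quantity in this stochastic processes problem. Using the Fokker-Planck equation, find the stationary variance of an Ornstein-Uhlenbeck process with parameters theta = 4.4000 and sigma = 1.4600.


Stationary variance = sigma^2 / (2*theta)
= 1.4600^2 / (2*4.4000)
= 2.1316 / 8.8000
= 0.2422

0.2422


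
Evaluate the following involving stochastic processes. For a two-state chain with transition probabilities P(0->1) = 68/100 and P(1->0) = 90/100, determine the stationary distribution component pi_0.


Stationary distribution: pi_0 = p10/(p01+p10), pi_1 = p01/(p01+p10)
p01 = 0.6800, p10 = 0.9000
pi_0 = 0.5696

0.5696


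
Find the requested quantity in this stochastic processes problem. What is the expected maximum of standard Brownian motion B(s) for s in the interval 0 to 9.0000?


E(max B(s)) = sqrt(2t/pi)
= sqrt(2*9.0000/pi)
= sqrt(5.7296)
= 2.3937

2.3937


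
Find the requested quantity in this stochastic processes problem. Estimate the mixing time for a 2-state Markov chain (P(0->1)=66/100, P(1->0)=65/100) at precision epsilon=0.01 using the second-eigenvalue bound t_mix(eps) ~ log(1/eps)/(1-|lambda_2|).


lambda_2 = |1 - p01 - p10| = |1 - 0.6600 - 0.6500| = 0.3100
t_mix ~ log(1/eps)/(1 - |lambda_2|)
= log(100)/(1 - 0.3100) = 4.6052/0.6900
= 6.6742

6.6742


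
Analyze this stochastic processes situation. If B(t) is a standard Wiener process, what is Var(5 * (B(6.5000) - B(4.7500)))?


Var(alpha*(B(t)-B(s))) = alpha^2 * (t-s)
= 5^2 * (6.5000 - 4.7500)
= 25 * 1.7500
= 43.7500

43.7500


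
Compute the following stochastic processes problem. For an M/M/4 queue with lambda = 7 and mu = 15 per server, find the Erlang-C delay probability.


a = lambda/mu = 0.4667
rho = a/c = 0.1167
Erlang-C formula applied:
C(c,a) = 0.0014

0.0014


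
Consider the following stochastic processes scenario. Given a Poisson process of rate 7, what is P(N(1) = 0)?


P(N(t)=k) = (lambda*t)^k * exp(-lambda*t) / k!
lambda*t = 7
= 7^0 * exp(-7) / 0!
= 1 * 9.1188e-04 / 1
= 9.1188e-04

9.1188e-04


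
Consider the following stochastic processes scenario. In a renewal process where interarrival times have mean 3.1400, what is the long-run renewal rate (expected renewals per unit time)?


Long-run renewal rate = 1/E(X)
= 1/3.1400
= 0.3185

0.3185


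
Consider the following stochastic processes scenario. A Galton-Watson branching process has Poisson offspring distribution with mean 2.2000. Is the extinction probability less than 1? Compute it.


Since mu = 2.2000 > 1, extinction prob q < 1.
Solve s = exp(mu*(s-1)) iteratively.
q = 0.1563

0.1563


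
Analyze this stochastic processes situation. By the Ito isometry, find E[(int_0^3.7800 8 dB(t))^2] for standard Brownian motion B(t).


By Ito isometry: E[(int f dB)^2] = int f^2 dt
= 8^2 * 3.7800
= 64 * 3.7800 = 241.9200

241.9200


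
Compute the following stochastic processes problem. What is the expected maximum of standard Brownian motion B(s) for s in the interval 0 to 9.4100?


E(max B(s)) = sqrt(2t/pi)
= sqrt(2*9.4100/pi)
= sqrt(5.9906)
= 2.4476

2.4476
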